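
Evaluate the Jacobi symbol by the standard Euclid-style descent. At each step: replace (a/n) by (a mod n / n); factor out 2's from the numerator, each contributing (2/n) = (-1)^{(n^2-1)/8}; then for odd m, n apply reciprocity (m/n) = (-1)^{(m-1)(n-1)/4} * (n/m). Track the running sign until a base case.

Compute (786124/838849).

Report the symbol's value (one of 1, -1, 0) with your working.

factor out 2^2: 786124 = 2^2·196531; with 838849 mod 8 = 1, (2/838849) = +1; sign now +1; continue with (196531/838849)
flip (196531/838849) -> (838849/196531): both odd, 196531 mod 4 = 3, 838849 mod 4 = 1, so the flip contributes +1; sign now +1
(838849/196531): 838849 mod 196531 = 52725, so (838849/196531) = (52725/196531)
flip (52725/196531) -> (196531/52725): both odd, 52725 mod 4 = 1, 196531 mod 4 = 3, so the flip contributes +1; sign now +1
(196531/52725): 196531 mod 52725 = 38356, so (196531/52725) = (38356/52725)
factor out 2^2: 38356 = 2^2·9589; with 52725 mod 8 = 5, (2/52725) = -1; sign now +1; continue with (9589/52725)
flip (9589/52725) -> (52725/9589): both odd, 9589 mod 4 = 1, 52725 mod 4 = 1, so the flip contributes +1; sign now +1
(52725/9589): 52725 mod 9589 = 4780, so (52725/9589) = (4780/9589)
factor out 2^2: 4780 = 2^2·1195; with 9589 mod 8 = 5, (2/9589) = -1; sign now +1; continue with (1195/9589)
flip (1195/9589) -> (9589/1195): both odd, 1195 mod 4 = 3, 9589 mod 4 = 1, so the flip contributes +1; sign now +1
(9589/1195): 9589 mod 1195 = 29, so (9589/1195) = (29/1195)
flip (29/1195) -> (1195/29): both odd, 29 mod 4 = 1, 1195 mod 4 = 3, so the flip contributes +1; sign now +1
(1195/29): 1195 mod 29 = 6, so (1195/29) = (6/29)
factor out 2^1: 6 = 2^1·3; with 29 mod 8 = 5, (2/29) = -1; sign now -1; continue with (3/29)
flip (3/29) -> (29/3): both odd, 3 mod 4 = 3, 29 mod 4 = 1, so the flip contributes +1; sign now -1
(29/3): 29 mod 3 = 2, so (29/3) = (2/3)
factor out 2^1: 2 = 2^1·1; with 3 mod 8 = 3, (2/3) = -1; sign now +1; continue with (1/3)
reached (1/3) = 1, so the symbol is +1

1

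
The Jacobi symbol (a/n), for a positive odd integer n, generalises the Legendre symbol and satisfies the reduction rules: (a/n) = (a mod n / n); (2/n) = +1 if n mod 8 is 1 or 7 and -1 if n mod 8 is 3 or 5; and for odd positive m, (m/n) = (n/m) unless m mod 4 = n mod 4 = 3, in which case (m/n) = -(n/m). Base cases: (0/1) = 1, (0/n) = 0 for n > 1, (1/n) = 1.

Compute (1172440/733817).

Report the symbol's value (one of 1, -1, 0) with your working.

(1172440/733817): 1172440 mod 733817 = 438623, so (1172440/733817) = (438623/733817)
flip (438623/733817) -> (733817/438623): both odd, 438623 mod 4 = 3, 733817 mod 4 = 1, so the flip contributes +1; sign now +1
(733817/438623): 733817 mod 438623 = 295194, so (733817/438623) = (295194/438623)
factor out 2^1: 295194 = 2^1·147597; with 438623 mod 8 = 7, (2/438623) = +1; sign now +1; continue with (147597/438623)
flip (147597/438623) -> (438623/147597): both odd, 147597 mod 4 = 1, 438623 mod 4 = 3, so the flip contributes +1; sign now +1
(438623/147597): 438623 mod 147597 = 143429, so (438623/147597) = (143429/147597)
flip (143429/147597) -> (147597/143429): both odd, 143429 mod 4 = 1, 147597 mod 4 = 1, so the flip contributes +1; sign now +1
(147597/143429): 147597 mod 143429 = 4168, so (147597/143429) = (4168/143429)
factor out 2^3: 4168 = 2^3·521; with 143429 mod 8 = 5, (2/143429) = -1; sign now -1; continue with (521/143429)
flip (521/143429) -> (143429/521): both odd, 521 mod 4 = 1, 143429 mod 4 = 1, so the flip contributes +1; sign now -1
(143429/521): 143429 mod 521 = 154, so (143429/521) = (154/521)
factor out 2^1: 154 = 2^1·77; with 521 mod 8 = 1, (2/521) = +1; sign now -1; continue with (77/521)
flip (77/521) -> (521/77): both odd, 77 mod 4 = 1, 521 mod 4 = 1, so the flip contributes +1; sign now -1
(521/77): 521 mod 77 = 59, so (521/77) = (59/77)
flip (59/77) -> (77/59): both odd, 59 mod 4 = 3, 77 mod 4 = 1, so the flip contributes +1; sign now -1
(77/59): 77 mod 59 = 18, so (77/59) = (18/59)
factor out 2^1: 18 = 2^1·9; with 59 mod 8 = 3, (2/59) = -1; sign now +1; continue with (9/59)
flip (9/59) -> (59/9): both odd, 9 mod 4 = 1, 59 mod 4 = 3, so the flip contributes +1; sign now +1
(59/9): 59 mod 9 = 5, so (59/9) = (5/9)
flip (5/9) -> (9/5): both odd, 5 mod 4 = 1, 9 mod 4 = 1, so the flip contributes +1; sign now +1
(9/5): 9 mod 5 = 4, so (9/5) = (4/5)
factor out 2^2: 4 = 2^2·1; with 5 mod 8 = 5, (2/5) = -1; sign now +1; continue with (1/5)
reached (1/5) = 1, so the symbol is +1

1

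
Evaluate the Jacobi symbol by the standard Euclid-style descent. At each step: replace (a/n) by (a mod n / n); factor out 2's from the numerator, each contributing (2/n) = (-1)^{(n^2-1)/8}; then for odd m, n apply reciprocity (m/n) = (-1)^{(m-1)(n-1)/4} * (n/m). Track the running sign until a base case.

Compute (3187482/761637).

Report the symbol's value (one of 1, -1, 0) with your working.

(3187482/761637): 3187482 mod 761637 = 140934, so (3187482/761637) = (140934/761637)
factor out 2^1: 140934 = 2^1·70467; with 761637 mod 8 = 5, (2/761637) = -1; sign now -1; continue with (70467/761637)
flip (70467/761637) -> (761637/70467): both odd, 70467 mod 4 = 3, 761637 mod 4 = 1, so the flip contributes +1; sign now -1
(761637/70467): 761637 mod 70467 = 56967, so (761637/70467) = (56967/70467)
flip (56967/70467) -> (70467/56967): both odd, 56967 mod 4 = 3, 70467 mod 4 = 3, so the flip contributes -1; sign now +1
(70467/56967): 70467 mod 56967 = 13500, so (70467/56967) = (13500/56967)
factor out 2^2: 13500 = 2^2·3375; with 56967 mod 8 = 7, (2/56967) = +1; sign now +1; continue with (3375/56967)
flip (3375/56967) -> (56967/3375): both odd, 3375 mod 4 = 3, 56967 mod 4 = 3, so the flip contributes -1; sign now -1
(56967/3375): 56967 mod 3375 = 2967, so (56967/3375) = (2967/3375)
flip (2967/3375) -> (3375/2967): both odd, 2967 mod 4 = 3, 3375 mod 4 = 3, so the flip contributes -1; sign now +1
(3375/2967): 3375 mod 2967 = 408, so (3375/2967) = (408/2967)
factor out 2^3: 408 = 2^3·51; with 2967 mod 8 = 7, (2/2967) = +1; sign now +1; continue with (51/2967)
flip (51/2967) -> (2967/51): both odd, 51 mod 4 = 3, 2967 mod 4 = 3, so the flip contributes -1; sign now -1
(2967/51): 2967 mod 51 = 9, so (2967/51) = (9/51)
flip (9/51) -> (51/9): both odd, 9 mod 4 = 1, 51 mod 4 = 3, so the flip contributes +1; sign now -1
(51/9): 51 mod 9 = 6, so (51/9) = (6/9)
factor out 2^1: 6 = 2^1·3; with 9 mod 8 = 1, (2/9) = +1; sign now -1; continue with (3/9)
flip (3/9) -> (9/3): both odd, 3 mod 4 = 3, 9 mod 4 = 1, so the flip contributes +1; sign now -1
(9/3): 9 mod 3 = 0, so (9/3) = (0/3)
reached (0/3); gcd(a, n) > 1, so (0/3) = 0 and the symbol is 0

0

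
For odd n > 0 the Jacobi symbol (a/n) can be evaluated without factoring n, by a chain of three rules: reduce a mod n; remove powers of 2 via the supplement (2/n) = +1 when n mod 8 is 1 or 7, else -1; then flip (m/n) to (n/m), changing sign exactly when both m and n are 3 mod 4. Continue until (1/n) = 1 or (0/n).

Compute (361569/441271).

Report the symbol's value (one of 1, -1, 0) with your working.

-1

flip (361569/441271) -> (441271/361569): both odd, 361569 mod 4 = 1, 441271 mod 4 = 3, so the flip contributes +1; sign now +1
(441271/361569): 441271 mod 361569 = 79702, so (441271/361569) = (79702/361569)
factor out 2^1: 79702 = 2^1·39851; with 361569 mod 8 = 1, (2/361569) = +1; sign now +1; continue with (39851/361569)
flip (39851/361569) -> (361569/39851): both odd, 39851 mod 4 = 3, 361569 mod 4 = 1, so the flip contributes +1; sign now +1
(361569/39851): 361569 mod 39851 = 2910, so (361569/39851) = (2910/39851)
factor out 2^1: 2910 = 2^1·1455; with 39851 mod 8 = 3, (2/39851) = -1; sign now -1; continue with (1455/39851)
flip (1455/39851) -> (39851/1455): both odd, 1455 mod 4 = 3, 39851 mod 4 = 3, so the flip contributes -1; sign now +1
(39851/1455): 39851 mod 1455 = 566, so (39851/1455) = (566/1455)
factor out 2^1: 566 = 2^1·283; with 1455 mod 8 = 7, (2/1455) = +1; sign now +1; continue with (283/1455)
flip (283/1455) -> (1455/283): both odd, 283 mod 4 = 3, 1455 mod 4 = 3, so the flip contributes -1; sign now -1
(1455/283): 1455 mod 283 = 40, so (1455/283) = (40/283)
factor out 2^3: 40 = 2^3·5; with 283 mod 8 = 3, (2/283) = -1; sign now +1; continue with (5/283)
flip (5/283) -> (283/5): both odd, 5 mod 4 = 1, 283 mod 4 = 3, so the flip contributes +1; sign now +1
(283/5): 283 mod 5 = 3, so (283/5) = (3/5)
flip (3/5) -> (5/3): both odd, 3 mod 4 = 3, 5 mod 4 = 1, so the flip contributes +1; sign now +1
(5/3): 5 mod 3 = 2, so (5/3) = (2/3)
factor out 2^1: 2 = 2^1·1; with 3 mod 8 = 3, (2/3) = -1; sign now -1; continue with (1/3)
reached (1/3) = 1, so the symbol is -1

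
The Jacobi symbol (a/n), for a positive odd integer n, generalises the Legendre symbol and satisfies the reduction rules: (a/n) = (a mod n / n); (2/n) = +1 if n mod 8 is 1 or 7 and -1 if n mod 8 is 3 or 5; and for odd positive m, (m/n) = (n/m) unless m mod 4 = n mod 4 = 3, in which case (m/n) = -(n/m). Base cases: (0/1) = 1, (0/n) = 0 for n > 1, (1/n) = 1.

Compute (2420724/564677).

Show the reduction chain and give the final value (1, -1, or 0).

0

(2420724/564677): 2420724 mod 564677 = 162016, so (2420724/564677) = (162016/564677)
factor out 2^5: 162016 = 2^5·5063; with 564677 mod 8 = 5, (2/564677) = -1; sign now -1; continue with (5063/564677)
flip (5063/564677) -> (564677/5063): both odd, 5063 mod 4 = 3, 564677 mod 4 = 1, so the flip contributes +1; sign now -1
(564677/5063): 564677 mod 5063 = 2684, so (564677/5063) = (2684/5063)
factor out 2^2: 2684 = 2^2·671; with 5063 mod 8 = 7, (2/5063) = +1; sign now -1; continue with (671/5063)
flip (671/5063) -> (5063/671): both odd, 671 mod 4 = 3, 5063 mod 4 = 3, so the flip contributes -1; sign now +1
(5063/671): 5063 mod 671 = 366, so (5063/671) = (366/671)
factor out 2^1: 366 = 2^1·183; with 671 mod 8 = 7, (2/671) = +1; sign now +1; continue with (183/671)
flip (183/671) -> (671/183): both odd, 183 mod 4 = 3, 671 mod 4 = 3, so the flip contributes -1; sign now -1
(671/183): 671 mod 183 = 122, so (671/183) = (122/183)
factor out 2^1: 122 = 2^1·61; with 183 mod 8 = 7, (2/183) = +1; sign now -1; continue with (61/183)
flip (61/183) -> (183/61): both odd, 61 mod 4 = 1, 183 mod 4 = 3, so the flip contributes +1; sign now -1
(183/61): 183 mod 61 = 0, so (183/61) = (0/61)
reached (0/61); gcd(a, n) > 1, so (0/61) = 0 and the symbol is 0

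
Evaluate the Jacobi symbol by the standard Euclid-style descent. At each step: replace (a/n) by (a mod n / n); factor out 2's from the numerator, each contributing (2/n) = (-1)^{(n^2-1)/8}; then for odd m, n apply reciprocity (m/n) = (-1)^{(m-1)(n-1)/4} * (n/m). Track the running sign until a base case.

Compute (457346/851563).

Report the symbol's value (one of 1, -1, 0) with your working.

457346 = 2^1·228673; (2/851563) = -1 since 851563 mod 8 = 3, so (457346/851563) = (-1)^1·(228673/851563); sign now -1
reciprocity: (228673/851563) = +1·(851563/228673) since 228673 mod 4 = 1, 851563 mod 4 = 3; sign now -1
(851563/228673) = (165544/228673)   [reduce mod 228673]
165544 = 2^3·20693; (2/228673) = +1 since 228673 mod 8 = 1, so (165544/228673) = (+1)^3·(20693/228673); sign now -1
reciprocity: (20693/228673) = +1·(228673/20693) since 20693 mod 4 = 1, 228673 mod 4 = 1; sign now -1
(228673/20693) = (1050/20693)   [reduce mod 20693]
1050 = 2^1·525; (2/20693) = -1 since 20693 mod 8 = 5, so (1050/20693) = (-1)^1·(525/20693); sign now +1
reciprocity: (525/20693) = +1·(20693/525) since 525 mod 4 = 1, 20693 mod 4 = 1; sign now +1
(20693/525) = (218/525)   [reduce mod 525]
218 = 2^1·109; (2/525) = -1 since 525 mod 8 = 5, so (218/525) = (-1)^1·(109/525); sign now -1
reciprocity: (109/525) = +1·(525/109) since 109 mod 4 = 1, 525 mod 4 = 1; sign now -1
(525/109) = (89/109)   [reduce mod 109]
reciprocity: (89/109) = +1·(109/89) since 89 mod 4 = 1, 109 mod 4 = 1; sign now -1
(109/89) = (20/89)   [reduce mod 89]
20 = 2^2·5; (2/89) = +1 since 89 mod 8 = 1, so (20/89) = (+1)^2·(5/89); sign now -1
reciprocity: (5/89) = +1·(89/5) since 5 mod 4 = 1, 89 mod 4 = 1; sign now -1
(89/5) = (4/5)   [reduce mod 5]
4 = 2^2·1; (2/5) = -1 since 5 mod 8 = 5, so (4/5) = (-1)^2·(1/5); sign now -1
(1/5) = 1; final value = sign = -1

-1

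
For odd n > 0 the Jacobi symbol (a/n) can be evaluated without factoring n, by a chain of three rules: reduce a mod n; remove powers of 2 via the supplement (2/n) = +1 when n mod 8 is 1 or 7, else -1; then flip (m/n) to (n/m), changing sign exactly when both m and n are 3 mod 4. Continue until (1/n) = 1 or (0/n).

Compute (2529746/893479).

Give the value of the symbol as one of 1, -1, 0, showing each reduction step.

-1

(2529746/893479) = (742788/893479)   [reduce mod 893479]
742788 = 2^2·185697; (2/893479) = +1 since 893479 mod 8 = 7, so (742788/893479) = (+1)^2·(185697/893479); sign now +1
reciprocity: (185697/893479) = +1·(893479/185697) since 185697 mod 4 = 1, 893479 mod 4 = 3; sign now +1
(893479/185697) = (150691/185697)   [reduce mod 185697]
reciprocity: (150691/185697) = +1·(185697/150691) since 150691 mod 4 = 3, 185697 mod 4 = 1; sign now +1
(185697/150691) = (35006/150691)   [reduce mod 150691]
35006 = 2^1·17503; (2/150691) = -1 since 150691 mod 8 = 3, so (35006/150691) = (-1)^1·(17503/150691); sign now -1
reciprocity: (17503/150691) = -1·(150691/17503) since 17503 mod 4 = 3, 150691 mod 4 = 3; sign now +1
(150691/17503) = (10667/17503)   [reduce mod 17503]
reciprocity: (10667/17503) = -1·(17503/10667) since 10667 mod 4 = 3, 17503 mod 4 = 3; sign now -1
(17503/10667) = (6836/10667)   [reduce mod 10667]
6836 = 2^2·1709; (2/10667) = -1 since 10667 mod 8 = 3, so (6836/10667) = (-1)^2·(1709/10667); sign now -1
reciprocity: (1709/10667) = +1·(10667/1709) since 1709 mod 4 = 1, 10667 mod 4 = 3; sign now -1
(10667/1709) = (413/1709)   [reduce mod 1709]
reciprocity: (413/1709) = +1·(1709/413) since 413 mod 4 = 1, 1709 mod 4 = 1; sign now -1
(1709/413) = (57/413)   [reduce mod 413]
reciprocity: (57/413) = +1·(413/57) since 57 mod 4 = 1, 413 mod 4 = 1; sign now -1
(413/57) = (14/57)   [reduce mod 57]
14 = 2^1·7; (2/57) = +1 since 57 mod 8 = 1, so (14/57) = (+1)^1·(7/57); sign now -1
reciprocity: (7/57) = +1·(57/7) since 7 mod 4 = 3, 57 mod 4 = 1; sign now -1
(57/7) = (1/7)   [reduce mod 7]
(1/7) = 1; final value = sign = -1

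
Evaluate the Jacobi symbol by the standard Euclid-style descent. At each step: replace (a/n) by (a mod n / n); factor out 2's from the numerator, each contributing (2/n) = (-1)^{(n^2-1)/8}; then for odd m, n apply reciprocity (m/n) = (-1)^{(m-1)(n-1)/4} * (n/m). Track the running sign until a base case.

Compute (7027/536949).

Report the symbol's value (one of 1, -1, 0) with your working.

-1

reciprocity: (7027/536949) = +1·(536949/7027) since 7027 mod 4 = 3, 536949 mod 4 = 1; sign now +1
(536949/7027) = (2897/7027)   [reduce mod 7027]
reciprocity: (2897/7027) = +1·(7027/2897) since 2897 mod 4 = 1, 7027 mod 4 = 3; sign now +1
(7027/2897) = (1233/2897)   [reduce mod 2897]
reciprocity: (1233/2897) = +1·(2897/1233) since 1233 mod 4 = 1, 2897 mod 4 = 1; sign now +1
(2897/1233) = (431/1233)   [reduce mod 1233]
reciprocity: (431/1233) = +1·(1233/431) since 431 mod 4 = 3, 1233 mod 4 = 1; sign now +1
(1233/431) = (371/431)   [reduce mod 431]
reciprocity: (371/431) = -1·(431/371) since 371 mod 4 = 3, 431 mod 4 = 3; sign now -1
(431/371) = (60/371)   [reduce mod 371]
60 = 2^2·15; (2/371) = -1 since 371 mod 8 = 3, so (60/371) = (-1)^2·(15/371); sign now -1
reciprocity: (15/371) = -1·(371/15) since 15 mod 4 = 3, 371 mod 4 = 3; sign now +1
(371/15) = (11/15)   [reduce mod 15]
reciprocity: (11/15) = -1·(15/11) since 11 mod 4 = 3, 15 mod 4 = 3; sign now -1
(15/11) = (4/11)   [reduce mod 11]
4 = 2^2·1; (2/11) = -1 since 11 mod 8 = 3, so (4/11) = (-1)^2·(1/11); sign now -1
(1/11) = 1; final value = sign = -1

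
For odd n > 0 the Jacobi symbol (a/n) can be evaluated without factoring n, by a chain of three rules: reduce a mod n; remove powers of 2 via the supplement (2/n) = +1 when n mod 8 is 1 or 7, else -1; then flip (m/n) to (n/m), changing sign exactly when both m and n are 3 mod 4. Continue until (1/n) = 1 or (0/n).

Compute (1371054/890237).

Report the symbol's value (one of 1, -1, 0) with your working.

(1371054/890237) = (480817/890237)   [reduce mod 890237]
reciprocity: (480817/890237) = +1·(890237/480817) since 480817 mod 4 = 1, 890237 mod 4 = 1; sign now +1
(890237/480817) = (409420/480817)   [reduce mod 480817]
409420 = 2^2·102355; (2/480817) = +1 since 480817 mod 8 = 1, so (409420/480817) = (+1)^2·(102355/480817); sign now +1
reciprocity: (102355/480817) = +1·(480817/102355) since 102355 mod 4 = 3, 480817 mod 4 = 1; sign now +1
(480817/102355) = (71397/102355)   [reduce mod 102355]
reciprocity: (71397/102355) = +1·(102355/71397) since 71397 mod 4 = 1, 102355 mod 4 = 3; sign now +1
(102355/71397) = (30958/71397)   [reduce mod 71397]
30958 = 2^1·15479; (2/71397) = -1 since 71397 mod 8 = 5, so (30958/71397) = (-1)^1·(15479/71397); sign now -1
reciprocity: (15479/71397) = +1·(71397/15479) since 15479 mod 4 = 3, 71397 mod 4 = 1; sign now -1
(71397/15479) = (9481/15479)   [reduce mod 15479]
reciprocity: (9481/15479) = +1·(15479/9481) since 9481 mod 4 = 1, 15479 mod 4 = 3; sign now -1
(15479/9481) = (5998/9481)   [reduce mod 9481]
5998 = 2^1·2999; (2/9481) = +1 since 9481 mod 8 = 1, so (5998/9481) = (+1)^1·(2999/9481); sign now -1
reciprocity: (2999/9481) = +1·(9481/2999) since 2999 mod 4 = 3, 9481 mod 4 = 1; sign now -1
(9481/2999) = (484/2999)   [reduce mod 2999]
484 = 2^2·121; (2/2999) = +1 since 2999 mod 8 = 7, so (484/2999) = (+1)^2·(121/2999); sign now -1
reciprocity: (121/2999) = +1·(2999/121) since 121 mod 4 = 1, 2999 mod 4 = 3; sign now -1
(2999/121) = (95/121)   [reduce mod 121]
reciprocity: (95/121) = +1·(121/95) since 95 mod 4 = 3, 121 mod 4 = 1; sign now -1
(121/95) = (26/95)   [reduce mod 95]
26 = 2^1·13; (2/95) = +1 since 95 mod 8 = 7, so (26/95) = (+1)^1·(13/95); sign now -1
reciprocity: (13/95) = +1·(95/13) since 13 mod 4 = 1, 95 mod 4 = 3; sign now -1
(95/13) = (4/13)   [reduce mod 13]
4 = 2^2·1; (2/13) = -1 since 13 mod 8 = 5, so (4/13) = (-1)^2·(1/13); sign now -1
(1/13) = 1; final value = sign = -1

-1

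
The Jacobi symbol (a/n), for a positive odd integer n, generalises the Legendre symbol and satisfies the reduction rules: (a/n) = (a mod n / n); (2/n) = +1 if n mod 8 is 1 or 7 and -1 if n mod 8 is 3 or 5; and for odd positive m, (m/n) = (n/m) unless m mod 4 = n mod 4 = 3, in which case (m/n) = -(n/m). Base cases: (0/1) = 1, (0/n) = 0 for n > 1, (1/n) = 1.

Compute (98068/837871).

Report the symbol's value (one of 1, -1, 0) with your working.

98068 = 2^2·24517; (2/837871) = +1 since 837871 mod 8 = 7, so (98068/837871) = (+1)^2·(24517/837871); sign now +1
reciprocity: (24517/837871) = +1·(837871/24517) since 24517 mod 4 = 1, 837871 mod 4 = 3; sign now +1
(837871/24517) = (4293/24517)   [reduce mod 24517]
reciprocity: (4293/24517) = +1·(24517/4293) since 4293 mod 4 = 1, 24517 mod 4 = 1; sign now +1
(24517/4293) = (3052/4293)   [reduce mod 4293]
3052 = 2^2·763; (2/4293) = -1 since 4293 mod 8 = 5, so (3052/4293) = (-1)^2·(763/4293); sign now +1
reciprocity: (763/4293) = +1·(4293/763) since 763 mod 4 = 3, 4293 mod 4 = 1; sign now +1
(4293/763) = (478/763)   [reduce mod 763]
478 = 2^1·239; (2/763) = -1 since 763 mod 8 = 3, so (478/763) = (-1)^1·(239/763); sign now -1
reciprocity: (239/763) = -1·(763/239) since 239 mod 4 = 3, 763 mod 4 = 3; sign now +1
(763/239) = (46/239)   [reduce mod 239]
46 = 2^1·23; (2/239) = +1 since 239 mod 8 = 7, so (46/239) = (+1)^1·(23/239); sign now +1
reciprocity: (23/239) = -1·(239/23) since 23 mod 4 = 3, 239 mod 4 = 3; sign now -1
(239/23) = (9/23)   [reduce mod 23]
reciprocity: (9/23) = +1·(23/9) since 9 mod 4 = 1, 23 mod 4 = 3; sign now -1
(23/9) = (5/9)   [reduce mod 9]
reciprocity: (5/9) = +1·(9/5) since 5 mod 4 = 1, 9 mod 4 = 1; sign now -1
(9/5) = (4/5)   [reduce mod 5]
4 = 2^2·1; (2/5) = -1 since 5 mod 8 = 5, so (4/5) = (-1)^2·(1/5); sign now -1
(1/5) = 1; final value = sign = -1

-1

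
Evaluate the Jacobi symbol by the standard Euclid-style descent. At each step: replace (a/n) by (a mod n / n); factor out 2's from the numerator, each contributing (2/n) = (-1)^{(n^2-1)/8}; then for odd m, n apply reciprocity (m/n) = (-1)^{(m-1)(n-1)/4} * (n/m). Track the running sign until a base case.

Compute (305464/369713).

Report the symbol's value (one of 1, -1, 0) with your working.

1

305464 = 2^3·38183; (2/369713) = +1 since 369713 mod 8 = 1, so (305464/369713) = (+1)^3·(38183/369713); sign now +1
reciprocity: (38183/369713) = +1·(369713/38183) since 38183 mod 4 = 3, 369713 mod 4 = 1; sign now +1
(369713/38183) = (26066/38183)   [reduce mod 38183]
26066 = 2^1·13033; (2/38183) = +1 since 38183 mod 8 = 7, so (26066/38183) = (+1)^1·(13033/38183); sign now +1
reciprocity: (13033/38183) = +1·(38183/13033) since 13033 mod 4 = 1, 38183 mod 4 = 3; sign now +1
(38183/13033) = (12117/13033)   [reduce mod 13033]
reciprocity: (12117/13033) = +1·(13033/12117) since 12117 mod 4 = 1, 13033 mod 4 = 1; sign now +1
(13033/12117) = (916/12117)   [reduce mod 12117]
916 = 2^2·229; (2/12117) = -1 since 12117 mod 8 = 5, so (916/12117) = (-1)^2·(229/12117); sign now +1
reciprocity: (229/12117) = +1·(12117/229) since 229 mod 4 = 1, 12117 mod 4 = 1; sign now +1
(12117/229) = (209/229)   [reduce mod 229]
reciprocity: (209/229) = +1·(229/209) since 209 mod 4 = 1, 229 mod 4 = 1; sign now +1
(229/209) = (20/209)   [reduce mod 209]
20 = 2^2·5; (2/209) = +1 since 209 mod 8 = 1, so (20/209) = (+1)^2·(5/209); sign now +1
reciprocity: (5/209) = +1·(209/5) since 5 mod 4 = 1, 209 mod 4 = 1; sign now +1
(209/5) = (4/5)   [reduce mod 5]
4 = 2^2·1; (2/5) = -1 since 5 mod 8 = 5, so (4/5) = (-1)^2·(1/5); sign now +1
(1/5) = 1; final value = sign = +1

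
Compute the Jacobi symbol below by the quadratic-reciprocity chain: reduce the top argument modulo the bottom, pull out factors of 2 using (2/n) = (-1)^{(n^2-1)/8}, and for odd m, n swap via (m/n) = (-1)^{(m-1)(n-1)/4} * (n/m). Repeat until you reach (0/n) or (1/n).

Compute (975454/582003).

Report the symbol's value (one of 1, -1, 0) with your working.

-1

(975454/582003) = (393451/582003)   [reduce mod 582003]
reciprocity: (393451/582003) = -1·(582003/393451) since 393451 mod 4 = 3, 582003 mod 4 = 3; sign now -1
(582003/393451) = (188552/393451)   [reduce mod 393451]
188552 = 2^3·23569; (2/393451) = -1 since 393451 mod 8 = 3, so (188552/393451) = (-1)^3·(23569/393451); sign now +1
reciprocity: (23569/393451) = +1·(393451/23569) since 23569 mod 4 = 1, 393451 mod 4 = 3; sign now +1
(393451/23569) = (16347/23569)   [reduce mod 23569]
reciprocity: (16347/23569) = +1·(23569/16347) since 16347 mod 4 = 3, 23569 mod 4 = 1; sign now +1
(23569/16347) = (7222/16347)   [reduce mod 16347]
7222 = 2^1·3611; (2/16347) = -1 since 16347 mod 8 = 3, so (7222/16347) = (-1)^1·(3611/16347); sign now -1
reciprocity: (3611/16347) = -1·(16347/3611) since 3611 mod 4 = 3, 16347 mod 4 = 3; sign now +1
(16347/3611) = (1903/3611)   [reduce mod 3611]
reciprocity: (1903/3611) = -1·(3611/1903) since 1903 mod 4 = 3, 3611 mod 4 = 3; sign now -1
(3611/1903) = (1708/1903)   [reduce mod 1903]
1708 = 2^2·427; (2/1903) = +1 since 1903 mod 8 = 7, so (1708/1903) = (+1)^2·(427/1903); sign now -1
reciprocity: (427/1903) = -1·(1903/427) since 427 mod 4 = 3, 1903 mod 4 = 3; sign now +1
(1903/427) = (195/427)   [reduce mod 427]
reciprocity: (195/427) = -1·(427/195) since 195 mod 4 = 3, 427 mod 4 = 3; sign now -1
(427/195) = (37/195)   [reduce mod 195]
reciprocity: (37/195) = +1·(195/37) since 37 mod 4 = 1, 195 mod 4 = 3; sign now -1
(195/37) = (10/37)   [reduce mod 37]
10 = 2^1·5; (2/37) = -1 since 37 mod 8 = 5, so (10/37) = (-1)^1·(5/37); sign now +1
reciprocity: (5/37) = +1·(37/5) since 5 mod 4 = 1, 37 mod 4 = 1; sign now +1
(37/5) = (2/5)   [reduce mod 5]
2 = 2^1·1; (2/5) = -1 since 5 mod 8 = 5, so (2/5) = (-1)^1·(1/5); sign now -1
(1/5) = 1; final value = sign = -1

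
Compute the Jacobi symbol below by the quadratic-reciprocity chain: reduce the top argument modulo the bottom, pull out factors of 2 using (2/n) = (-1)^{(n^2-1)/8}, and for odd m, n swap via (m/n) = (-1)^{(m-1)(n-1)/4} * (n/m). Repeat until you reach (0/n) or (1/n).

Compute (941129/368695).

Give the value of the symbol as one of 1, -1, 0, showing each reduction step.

1

(941129/368695) = (203739/368695)   [reduce mod 368695]
reciprocity: (203739/368695) = -1·(368695/203739) since 203739 mod 4 = 3, 368695 mod 4 = 3; sign now -1
(368695/203739) = (164956/203739)   [reduce mod 203739]
164956 = 2^2·41239; (2/203739) = -1 since 203739 mod 8 = 3, so (164956/203739) = (-1)^2·(41239/203739); sign now -1
reciprocity: (41239/203739) = -1·(203739/41239) since 41239 mod 4 = 3, 203739 mod 4 = 3; sign now +1
(203739/41239) = (38783/41239)   [reduce mod 41239]
reciprocity: (38783/41239) = -1·(41239/38783) since 38783 mod 4 = 3, 41239 mod 4 = 3; sign now -1
(41239/38783) = (2456/38783)   [reduce mod 38783]
2456 = 2^3·307; (2/38783) = +1 since 38783 mod 8 = 7, so (2456/38783) = (+1)^3·(307/38783); sign now -1
reciprocity: (307/38783) = -1·(38783/307) since 307 mod 4 = 3, 38783 mod 4 = 3; sign now +1
(38783/307) = (101/307)   [reduce mod 307]
reciprocity: (101/307) = +1·(307/101) since 101 mod 4 = 1, 307 mod 4 = 3; sign now +1
(307/101) = (4/101)   [reduce mod 101]
4 = 2^2·1; (2/101) = -1 since 101 mod 8 = 5, so (4/101) = (-1)^2·(1/101); sign now +1
(1/101) = 1; final value = sign = +1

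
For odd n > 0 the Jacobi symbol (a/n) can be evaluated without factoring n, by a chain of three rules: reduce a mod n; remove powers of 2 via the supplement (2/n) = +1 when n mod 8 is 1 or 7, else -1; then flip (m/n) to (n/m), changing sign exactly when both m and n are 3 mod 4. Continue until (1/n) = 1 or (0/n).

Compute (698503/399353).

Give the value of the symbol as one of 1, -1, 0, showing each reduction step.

(698503/399353): 698503 mod 399353 = 299150, so (698503/399353) = (299150/399353)
factor out 2^1: 299150 = 2^1·149575; with 399353 mod 8 = 1, (2/399353) = +1; sign now +1; continue with (149575/399353)
flip (149575/399353) -> (399353/149575): both odd, 149575 mod 4 = 3, 399353 mod 4 = 1, so the flip contributes +1; sign now +1
(399353/149575): 399353 mod 149575 = 100203, so (399353/149575) = (100203/149575)
flip (100203/149575) -> (149575/100203): both odd, 100203 mod 4 = 3, 149575 mod 4 = 3, so the flip contributes -1; sign now -1
(149575/100203): 149575 mod 100203 = 49372, so (149575/100203) = (49372/100203)
factor out 2^2: 49372 = 2^2·12343; with 100203 mod 8 = 3, (2/100203) = -1; sign now -1; continue with (12343/100203)
flip (12343/100203) -> (100203/12343): both odd, 12343 mod 4 = 3, 100203 mod 4 = 3, so the flip contributes -1; sign now +1
(100203/12343): 100203 mod 12343 = 1459, so (100203/12343) = (1459/12343)
flip (1459/12343) -> (12343/1459): both odd, 1459 mod 4 = 3, 12343 mod 4 = 3, so the flip contributes -1; sign now -1
(12343/1459): 12343 mod 1459 = 671, so (12343/1459) = (671/1459)
flip (671/1459) -> (1459/671): both odd, 671 mod 4 = 3, 1459 mod 4 = 3, so the flip contributes -1; sign now +1
(1459/671): 1459 mod 671 = 117, so (1459/671) = (117/671)
flip (117/671) -> (671/117): both odd, 117 mod 4 = 1, 671 mod 4 = 3, so the flip contributes +1; sign now +1
(671/117): 671 mod 117 = 86, so (671/117) = (86/117)
factor out 2^1: 86 = 2^1·43; with 117 mod 8 = 5, (2/117) = -1; sign now -1; continue with (43/117)
flip (43/117) -> (117/43): both odd, 43 mod 4 = 3, 117 mod 4 = 1, so the flip contributes +1; sign now -1
(117/43): 117 mod 43 = 31, so (117/43) = (31/43)
flip (31/43) -> (43/31): both odd, 31 mod 4 = 3, 43 mod 4 = 3, so the flip contributes -1; sign now +1
(43/31): 43 mod 31 = 12, so (43/31) = (12/31)
factor out 2^2: 12 = 2^2·3; with 31 mod 8 = 7, (2/31) = +1; sign now +1; continue with (3/31)
flip (3/31) -> (31/3): both odd, 3 mod 4 = 3, 31 mod 4 = 3, so the flip contributes -1; sign now -1
(31/3): 31 mod 3 = 1, so (31/3) = (1/3)
reached (1/3) = 1, so the symbol is -1

-1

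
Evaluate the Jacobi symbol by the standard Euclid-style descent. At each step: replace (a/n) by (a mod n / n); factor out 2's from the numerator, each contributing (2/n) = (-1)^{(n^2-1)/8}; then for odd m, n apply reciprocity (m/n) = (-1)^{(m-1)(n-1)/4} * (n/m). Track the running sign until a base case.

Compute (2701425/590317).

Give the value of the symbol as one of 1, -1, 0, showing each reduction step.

1

(2701425/590317) = (340157/590317)   [reduce mod 590317]
reciprocity: (340157/590317) = +1·(590317/340157) since 340157 mod 4 = 1, 590317 mod 4 = 1; sign now +1
(590317/340157) = (250160/340157)   [reduce mod 340157]
250160 = 2^4·15635; (2/340157) = -1 since 340157 mod 8 = 5, so (250160/340157) = (-1)^4·(15635/340157); sign now +1
reciprocity: (15635/340157) = +1·(340157/15635) since 15635 mod 4 = 3, 340157 mod 4 = 1; sign now +1
(340157/15635) = (11822/15635)   [reduce mod 15635]
11822 = 2^1·5911; (2/15635) = -1 since 15635 mod 8 = 3, so (11822/15635) = (-1)^1·(5911/15635); sign now -1
reciprocity: (5911/15635) = -1·(15635/5911) since 5911 mod 4 = 3, 15635 mod 4 = 3; sign now +1
(15635/5911) = (3813/5911)   [reduce mod 5911]
reciprocity: (3813/5911) = +1·(5911/3813) since 3813 mod 4 = 1, 5911 mod 4 = 3; sign now +1
(5911/3813) = (2098/3813)   [reduce mod 3813]
2098 = 2^1·1049; (2/3813) = -1 since 3813 mod 8 = 5, so (2098/3813) = (-1)^1·(1049/3813); sign now -1
reciprocity: (1049/3813) = +1·(3813/1049) since 1049 mod 4 = 1, 3813 mod 4 = 1; sign now -1
(3813/1049) = (666/1049)   [reduce mod 1049]
666 = 2^1·333; (2/1049) = +1 since 1049 mod 8 = 1, so (666/1049) = (+1)^1·(333/1049); sign now -1
reciprocity: (333/1049) = +1·(1049/333) since 333 mod 4 = 1, 1049 mod 4 = 1; sign now -1
(1049/333) = (50/333)   [reduce mod 333]
50 = 2^1·25; (2/333) = -1 since 333 mod 8 = 5, so (50/333) = (-1)^1·(25/333); sign now +1
reciprocity: (25/333) = +1·(333/25) since 25 mod 4 = 1, 333 mod 4 = 1; sign now +1
(333/25) = (8/25)   [reduce mod 25]
8 = 2^3·1; (2/25) = +1 since 25 mod 8 = 1, so (8/25) = (+1)^3·(1/25); sign now +1
(1/25) = 1; final value = sign = +1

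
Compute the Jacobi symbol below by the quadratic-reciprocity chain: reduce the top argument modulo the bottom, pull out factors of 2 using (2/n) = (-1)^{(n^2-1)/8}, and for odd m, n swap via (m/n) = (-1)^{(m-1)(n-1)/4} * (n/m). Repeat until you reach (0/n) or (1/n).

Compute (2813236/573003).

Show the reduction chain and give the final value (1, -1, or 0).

-1

(2813236/573003) = (521224/573003)   [reduce mod 573003]
521224 = 2^3·65153; (2/573003) = -1 since 573003 mod 8 = 3, so (521224/573003) = (-1)^3·(65153/573003); sign now -1
reciprocity: (65153/573003) = +1·(573003/65153) since 65153 mod 4 = 1, 573003 mod 4 = 3; sign now -1
(573003/65153) = (51779/65153)   [reduce mod 65153]
reciprocity: (51779/65153) = +1·(65153/51779) since 51779 mod 4 = 3, 65153 mod 4 = 1; sign now -1
(65153/51779) = (13374/51779)   [reduce mod 51779]
13374 = 2^1·6687; (2/51779) = -1 since 51779 mod 8 = 3, so (13374/51779) = (-1)^1·(6687/51779); sign now +1
reciprocity: (6687/51779) = -1·(51779/6687) since 6687 mod 4 = 3, 51779 mod 4 = 3; sign now -1
(51779/6687) = (4970/6687)   [reduce mod 6687]
4970 = 2^1·2485; (2/6687) = +1 since 6687 mod 8 = 7, so (4970/6687) = (+1)^1·(2485/6687); sign now -1
reciprocity: (2485/6687) = +1·(6687/2485) since 2485 mod 4 = 1, 6687 mod 4 = 3; sign now -1
(6687/2485) = (1717/2485)   [reduce mod 2485]
reciprocity: (1717/2485) = +1·(2485/1717) since 1717 mod 4 = 1, 2485 mod 4 = 1; sign now -1
(2485/1717) = (768/1717)   [reduce mod 1717]
768 = 2^8·3; (2/1717) = -1 since 1717 mod 8 = 5, so (768/1717) = (-1)^8·(3/1717); sign now -1
reciprocity: (3/1717) = +1·(1717/3) since 3 mod 4 = 3, 1717 mod 4 = 1; sign now -1
(1717/3) = (1/3)   [reduce mod 3]
(1/3) = 1; final value = sign = -1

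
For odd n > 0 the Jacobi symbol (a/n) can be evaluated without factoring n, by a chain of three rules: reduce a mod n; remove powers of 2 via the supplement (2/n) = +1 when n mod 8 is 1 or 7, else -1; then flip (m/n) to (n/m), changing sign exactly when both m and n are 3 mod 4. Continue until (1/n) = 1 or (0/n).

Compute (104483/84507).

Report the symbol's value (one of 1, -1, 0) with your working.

-1

(104483/84507) = (19976/84507)   [reduce mod 84507]
19976 = 2^3·2497; (2/84507) = -1 since 84507 mod 8 = 3, so (19976/84507) = (-1)^3·(2497/84507); sign now -1
reciprocity: (2497/84507) = +1·(84507/2497) since 2497 mod 4 = 1, 84507 mod 4 = 3; sign now -1
(84507/2497) = (2106/2497)   [reduce mod 2497]
2106 = 2^1·1053; (2/2497) = +1 since 2497 mod 8 = 1, so (2106/2497) = (+1)^1·(1053/2497); sign now -1
reciprocity: (1053/2497) = +1·(2497/1053) since 1053 mod 4 = 1, 2497 mod 4 = 1; sign now -1
(2497/1053) = (391/1053)   [reduce mod 1053]
reciprocity: (391/1053) = +1·(1053/391) since 391 mod 4 = 3, 1053 mod 4 = 1; sign now -1
(1053/391) = (271/391)   [reduce mod 391]
reciprocity: (271/391) = -1·(391/271) since 271 mod 4 = 3, 391 mod 4 = 3; sign now +1
(391/271) = (120/271)   [reduce mod 271]
120 = 2^3·15; (2/271) = +1 since 271 mod 8 = 7, so (120/271) = (+1)^3·(15/271); sign now +1
reciprocity: (15/271) = -1·(271/15) since 15 mod 4 = 3, 271 mod 4 = 3; sign now -1
(271/15) = (1/15)   [reduce mod 15]
(1/15) = 1; final value = sign = -1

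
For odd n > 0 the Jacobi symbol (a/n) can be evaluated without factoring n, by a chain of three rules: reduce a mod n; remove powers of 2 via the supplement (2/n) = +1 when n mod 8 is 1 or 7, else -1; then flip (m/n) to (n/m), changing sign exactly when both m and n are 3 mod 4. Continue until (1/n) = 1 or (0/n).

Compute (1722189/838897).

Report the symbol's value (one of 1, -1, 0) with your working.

(1722189/838897) = (44395/838897)   [reduce mod 838897]
reciprocity: (44395/838897) = +1·(838897/44395) since 44395 mod 4 = 3, 838897 mod 4 = 1; sign now +1
(838897/44395) = (39787/44395)   [reduce mod 44395]
reciprocity: (39787/44395) = -1·(44395/39787) since 39787 mod 4 = 3, 44395 mod 4 = 3; sign now -1
(44395/39787) = (4608/39787)   [reduce mod 39787]
4608 = 2^9·9; (2/39787) = -1 since 39787 mod 8 = 3, so (4608/39787) = (-1)^9·(9/39787); sign now +1
reciprocity: (9/39787) = +1·(39787/9) since 9 mod 4 = 1, 39787 mod 4 = 3; sign now +1
(39787/9) = (7/9)   [reduce mod 9]
reciprocity: (7/9) = +1·(9/7) since 7 mod 4 = 3, 9 mod 4 = 1; sign now +1
(9/7) = (2/7)   [reduce mod 7]
2 = 2^1·1; (2/7) = +1 since 7 mod 8 = 7, so (2/7) = (+1)^1·(1/7); sign now +1
(1/7) = 1; final value = sign = +1

1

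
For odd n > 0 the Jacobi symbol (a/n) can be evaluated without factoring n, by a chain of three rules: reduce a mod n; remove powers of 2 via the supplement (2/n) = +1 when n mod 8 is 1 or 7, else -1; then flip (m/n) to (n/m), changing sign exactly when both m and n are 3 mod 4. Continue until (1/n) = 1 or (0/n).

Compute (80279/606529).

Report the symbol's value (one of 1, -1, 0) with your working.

flip (80279/606529) -> (606529/80279): both odd, 80279 mod 4 = 3, 606529 mod 4 = 1, so the flip contributes +1; sign now +1
(606529/80279): 606529 mod 80279 = 44576, so (606529/80279) = (44576/80279)
factor out 2^5: 44576 = 2^5·1393; with 80279 mod 8 = 7, (2/80279) = +1; sign now +1; continue with (1393/80279)
flip (1393/80279) -> (80279/1393): both odd, 1393 mod 4 = 1, 80279 mod 4 = 3, so the flip contributes +1; sign now +1
(80279/1393): 80279 mod 1393 = 878, so (80279/1393) = (878/1393)
factor out 2^1: 878 = 2^1·439; with 1393 mod 8 = 1, (2/1393) = +1; sign now +1; continue with (439/1393)
flip (439/1393) -> (1393/439): both odd, 439 mod 4 = 3, 1393 mod 4 = 1, so the flip contributes +1; sign now +1
(1393/439): 1393 mod 439 = 76, so (1393/439) = (76/439)
factor out 2^2: 76 = 2^2·19; with 439 mod 8 = 7, (2/439) = +1; sign now +1; continue with (19/439)
flip (19/439) -> (439/19): both odd, 19 mod 4 = 3, 439 mod 4 = 3, so the flip contributes -1; sign now -1
(439/19): 439 mod 19 = 2, so (439/19) = (2/19)
factor out 2^1: 2 = 2^1·1; with 19 mod 8 = 3, (2/19) = -1; sign now +1; continue with (1/19)
reached (1/19) = 1, so the symbol is +1

1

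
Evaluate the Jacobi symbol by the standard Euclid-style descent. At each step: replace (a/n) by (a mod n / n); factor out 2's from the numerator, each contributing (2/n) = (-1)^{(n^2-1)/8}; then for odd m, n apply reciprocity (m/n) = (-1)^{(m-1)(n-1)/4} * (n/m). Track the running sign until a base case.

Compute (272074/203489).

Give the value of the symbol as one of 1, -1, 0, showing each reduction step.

0

(272074/203489): 272074 mod 203489 = 68585, so (272074/203489) = (68585/203489)
flip (68585/203489) -> (203489/68585): both odd, 68585 mod 4 = 1, 203489 mod 4 = 1, so the flip contributes +1; sign now +1
(203489/68585): 203489 mod 68585 = 66319, so (203489/68585) = (66319/68585)
flip (66319/68585) -> (68585/66319): both odd, 66319 mod 4 = 3, 68585 mod 4 = 1, so the flip contributes +1; sign now +1
(68585/66319): 68585 mod 66319 = 2266, so (68585/66319) = (2266/66319)
factor out 2^1: 2266 = 2^1·1133; with 66319 mod 8 = 7, (2/66319) = +1; sign now +1; continue with (1133/66319)
flip (1133/66319) -> (66319/1133): both odd, 1133 mod 4 = 1, 66319 mod 4 = 3, so the flip contributes +1; sign now +1
(66319/1133): 66319 mod 1133 = 605, so (66319/1133) = (605/1133)
flip (605/1133) -> (1133/605): both odd, 605 mod 4 = 1, 1133 mod 4 = 1, so the flip contributes +1; sign now +1
(1133/605): 1133 mod 605 = 528, so (1133/605) = (528/605)
factor out 2^4: 528 = 2^4·33; with 605 mod 8 = 5, (2/605) = -1; sign now +1; continue with (33/605)
flip (33/605) -> (605/33): both odd, 33 mod 4 = 1, 605 mod 4 = 1, so the flip contributes +1; sign now +1
(605/33): 605 mod 33 = 11, so (605/33) = (11/33)
flip (11/33) -> (33/11): both odd, 11 mod 4 = 3, 33 mod 4 = 1, so the flip contributes +1; sign now +1
(33/11): 33 mod 11 = 0, so (33/11) = (0/11)
reached (0/11); gcd(a, n) > 1, so (0/11) = 0 and the symbol is 0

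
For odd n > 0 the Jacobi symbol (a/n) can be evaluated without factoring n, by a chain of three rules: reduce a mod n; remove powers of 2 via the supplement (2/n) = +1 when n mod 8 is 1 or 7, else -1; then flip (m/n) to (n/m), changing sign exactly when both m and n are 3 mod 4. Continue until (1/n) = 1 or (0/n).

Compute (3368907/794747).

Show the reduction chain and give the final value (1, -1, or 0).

1

(3368907/794747) = (189919/794747)   [reduce mod 794747]
reciprocity: (189919/794747) = -1·(794747/189919) since 189919 mod 4 = 3, 794747 mod 4 = 3; sign now -1
(794747/189919) = (35071/189919)   [reduce mod 189919]
reciprocity: (35071/189919) = -1·(189919/35071) since 35071 mod 4 = 3, 189919 mod 4 = 3; sign now +1
(189919/35071) = (14564/35071)   [reduce mod 35071]
14564 = 2^2·3641; (2/35071) = +1 since 35071 mod 8 = 7, so (14564/35071) = (+1)^2·(3641/35071); sign now +1
reciprocity: (3641/35071) = +1·(35071/3641) since 3641 mod 4 = 1, 35071 mod 4 = 3; sign now +1
(35071/3641) = (2302/3641)   [reduce mod 3641]
2302 = 2^1·1151; (2/3641) = +1 since 3641 mod 8 = 1, so (2302/3641) = (+1)^1·(1151/3641); sign now +1
reciprocity: (1151/3641) = +1·(3641/1151) since 1151 mod 4 = 3, 3641 mod 4 = 1; sign now +1
(3641/1151) = (188/1151)   [reduce mod 1151]
188 = 2^2·47; (2/1151) = +1 since 1151 mod 8 = 7, so (188/1151) = (+1)^2·(47/1151); sign now +1
reciprocity: (47/1151) = -1·(1151/47) since 47 mod 4 = 3, 1151 mod 4 = 3; sign now -1
(1151/47) = (23/47)   [reduce mod 47]
reciprocity: (23/47) = -1·(47/23) since 23 mod 4 = 3, 47 mod 4 = 3; sign now +1
(47/23) = (1/23)   [reduce mod 23]
(1/23) = 1; final value = sign = +1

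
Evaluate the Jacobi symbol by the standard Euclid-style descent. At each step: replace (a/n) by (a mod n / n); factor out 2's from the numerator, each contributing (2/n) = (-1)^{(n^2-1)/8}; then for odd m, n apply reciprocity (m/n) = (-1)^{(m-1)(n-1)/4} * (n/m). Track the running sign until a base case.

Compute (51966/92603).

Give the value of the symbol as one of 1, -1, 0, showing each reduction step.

51966 = 2^1·25983; (2/92603) = -1 since 92603 mod 8 = 3, so (51966/92603) = (-1)^1·(25983/92603); sign now -1
reciprocity: (25983/92603) = -1·(92603/25983) since 25983 mod 4 = 3, 92603 mod 4 = 3; sign now +1
(92603/25983) = (14654/25983)   [reduce mod 25983]
14654 = 2^1·7327; (2/25983) = +1 since 25983 mod 8 = 7, so (14654/25983) = (+1)^1·(7327/25983); sign now +1
reciprocity: (7327/25983) = -1·(25983/7327) since 7327 mod 4 = 3, 25983 mod 4 = 3; sign now -1
(25983/7327) = (4002/7327)   [reduce mod 7327]
4002 = 2^1·2001; (2/7327) = +1 since 7327 mod 8 = 7, so (4002/7327) = (+1)^1·(2001/7327); sign now -1
reciprocity: (2001/7327) = +1·(7327/2001) since 2001 mod 4 = 1, 7327 mod 4 = 3; sign now -1
(7327/2001) = (1324/2001)   [reduce mod 2001]
1324 = 2^2·331; (2/2001) = +1 since 2001 mod 8 = 1, so (1324/2001) = (+1)^2·(331/2001); sign now -1
reciprocity: (331/2001) = +1·(2001/331) since 331 mod 4 = 3, 2001 mod 4 = 1; sign now -1
(2001/331) = (15/331)   [reduce mod 331]
reciprocity: (15/331) = -1·(331/15) since 15 mod 4 = 3, 331 mod 4 = 3; sign now +1
(331/15) = (1/15)   [reduce mod 15]
(1/15) = 1; final value = sign = +1

1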